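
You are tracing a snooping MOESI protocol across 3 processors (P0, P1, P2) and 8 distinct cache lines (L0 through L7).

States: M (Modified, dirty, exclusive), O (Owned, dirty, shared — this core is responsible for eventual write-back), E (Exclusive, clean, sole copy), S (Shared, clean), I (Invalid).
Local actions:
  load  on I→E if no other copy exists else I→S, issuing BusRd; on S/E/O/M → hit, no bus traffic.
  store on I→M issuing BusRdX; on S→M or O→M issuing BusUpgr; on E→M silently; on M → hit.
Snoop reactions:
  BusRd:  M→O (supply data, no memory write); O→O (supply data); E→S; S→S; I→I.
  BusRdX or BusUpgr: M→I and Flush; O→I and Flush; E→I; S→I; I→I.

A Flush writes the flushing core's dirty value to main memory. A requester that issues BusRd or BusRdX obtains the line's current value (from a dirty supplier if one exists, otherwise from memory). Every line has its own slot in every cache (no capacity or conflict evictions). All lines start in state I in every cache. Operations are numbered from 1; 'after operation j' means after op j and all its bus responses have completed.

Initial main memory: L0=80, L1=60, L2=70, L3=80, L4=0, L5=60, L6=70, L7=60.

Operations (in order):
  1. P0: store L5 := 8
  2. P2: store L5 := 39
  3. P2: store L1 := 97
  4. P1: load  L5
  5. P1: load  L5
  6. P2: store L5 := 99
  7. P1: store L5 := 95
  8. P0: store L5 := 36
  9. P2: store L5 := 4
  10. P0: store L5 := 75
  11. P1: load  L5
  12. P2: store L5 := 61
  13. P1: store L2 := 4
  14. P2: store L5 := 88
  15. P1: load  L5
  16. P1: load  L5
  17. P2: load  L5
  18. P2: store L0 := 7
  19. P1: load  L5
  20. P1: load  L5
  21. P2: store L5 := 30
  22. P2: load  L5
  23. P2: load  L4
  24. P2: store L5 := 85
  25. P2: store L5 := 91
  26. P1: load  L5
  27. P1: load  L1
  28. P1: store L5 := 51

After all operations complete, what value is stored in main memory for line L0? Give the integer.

1. P0: store L5 := 8  bus=[BusRdX]  L5: P0=M P1=I P2=I  mem[L5]=60
2. P2: store L5 := 39  bus=[BusRdX,Flush]  L5: P0=I P1=I P2=M  mem[L5]=8
3. P2: store L1 := 97  bus=[BusRdX]  L1: P0=I P1=I P2=M  mem[L1]=60
4. P1: load  L5  bus=[BusRd]  L5: P0=I P1=S P2=O  mem[L5]=8
5. P1: load  L5  bus=[-]  L5: P0=I P1=S P2=O  mem[L5]=8
6. P2: store L5 := 99  bus=[BusUpgr]  L5: P0=I P1=I P2=M  mem[L5]=8
7. P1: store L5 := 95  bus=[BusRdX,Flush]  L5: P0=I P1=M P2=I  mem[L5]=99
8. P0: store L5 := 36  bus=[BusRdX,Flush]  L5: P0=M P1=I P2=I  mem[L5]=95
9. P2: store L5 := 4  bus=[BusRdX,Flush]  L5: P0=I P1=I P2=M  mem[L5]=36
10. P0: store L5 := 75  bus=[BusRdX,Flush]  L5: P0=M P1=I P2=I  mem[L5]=4
11. P1: load  L5  bus=[BusRd]  L5: P0=O P1=S P2=I  mem[L5]=4
12. P2: store L5 := 61  bus=[BusRdX,Flush]  L5: P0=I P1=I P2=M  mem[L5]=75
13. P1: store L2 := 4  bus=[BusRdX]  L2: P0=I P1=M P2=I  mem[L2]=70
14. P2: store L5 := 88  bus=[-]  L5: P0=I P1=I P2=M  mem[L5]=75
15. P1: load  L5  bus=[BusRd]  L5: P0=I P1=S P2=O  mem[L5]=75
16. P1: load  L5  bus=[-]  L5: P0=I P1=S P2=O  mem[L5]=75
17. P2: load  L5  bus=[-]  L5: P0=I P1=S P2=O  mem[L5]=75
18. P2: store L0 := 7  bus=[BusRdX]  L0: P0=I P1=I P2=M  mem[L0]=80
19. P1: load  L5  bus=[-]  L5: P0=I P1=S P2=O  mem[L5]=75
20. P1: load  L5  bus=[-]  L5: P0=I P1=S P2=O  mem[L5]=75
21. P2: store L5 := 30  bus=[BusUpgr]  L5: P0=I P1=I P2=M  mem[L5]=75
22. P2: load  L5  bus=[-]  L5: P0=I P1=I P2=M  mem[L5]=75
23. P2: load  L4  bus=[BusRd]  L4: P0=I P1=I P2=E  mem[L4]=0
24. P2: store L5 := 85  bus=[-]  L5: P0=I P1=I P2=M  mem[L5]=75
25. P2: store L5 := 91  bus=[-]  L5: P0=I P1=I P2=M  mem[L5]=75
26. P1: load  L5  bus=[BusRd]  L5: P0=I P1=S P2=O  mem[L5]=75
27. P1: load  L1  bus=[BusRd]  L1: P0=I P1=S P2=O  mem[L1]=60
28. P1: store L5 := 51  bus=[BusUpgr,Flush]  L5: P0=I P1=M P2=I  mem[L5]=91

memory[L0] = 80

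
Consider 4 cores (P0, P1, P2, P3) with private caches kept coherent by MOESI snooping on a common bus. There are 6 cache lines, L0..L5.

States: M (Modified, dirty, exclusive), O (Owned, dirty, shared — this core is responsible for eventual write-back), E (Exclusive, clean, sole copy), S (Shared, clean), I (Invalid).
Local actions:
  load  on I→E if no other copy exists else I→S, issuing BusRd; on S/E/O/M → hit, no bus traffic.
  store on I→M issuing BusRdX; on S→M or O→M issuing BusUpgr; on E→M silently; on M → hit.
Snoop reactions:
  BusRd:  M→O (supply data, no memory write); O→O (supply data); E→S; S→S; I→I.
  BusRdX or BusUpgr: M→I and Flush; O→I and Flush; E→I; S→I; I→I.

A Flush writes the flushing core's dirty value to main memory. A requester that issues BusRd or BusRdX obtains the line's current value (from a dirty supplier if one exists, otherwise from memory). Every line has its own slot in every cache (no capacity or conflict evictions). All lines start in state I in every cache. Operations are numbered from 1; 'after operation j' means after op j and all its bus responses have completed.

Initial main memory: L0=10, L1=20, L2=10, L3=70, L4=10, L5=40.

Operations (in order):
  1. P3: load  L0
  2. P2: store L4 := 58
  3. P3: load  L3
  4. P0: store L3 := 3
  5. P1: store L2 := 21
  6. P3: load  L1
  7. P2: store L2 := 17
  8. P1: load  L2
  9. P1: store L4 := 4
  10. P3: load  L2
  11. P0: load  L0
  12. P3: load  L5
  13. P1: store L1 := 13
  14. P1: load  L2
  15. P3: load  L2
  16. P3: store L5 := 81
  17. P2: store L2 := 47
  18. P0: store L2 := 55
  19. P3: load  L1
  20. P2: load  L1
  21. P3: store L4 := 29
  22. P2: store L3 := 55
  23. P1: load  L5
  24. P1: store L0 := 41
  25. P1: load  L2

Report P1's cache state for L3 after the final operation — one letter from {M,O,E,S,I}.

[1] P3: load  L0 | P0:I, P1:I, P2:I, P3:E(10) | bus: BusRd
[2] P2: store L4 := 58 | P0:I, P1:I, P2:M(58), P3:I | bus: BusRdX
[3] P3: load  L3 | P0:I, P1:I, P2:I, P3:E(70) | bus: BusRd
[4] P0: store L3 := 3 | P0:M(3), P1:I, P2:I, P3:I | bus: BusRdX
[5] P1: store L2 := 21 | P0:I, P1:M(21), P2:I, P3:I | bus: BusRdX
[6] P3: load  L1 | P0:I, P1:I, P2:I, P3:E(20) | bus: BusRd
[7] P2: store L2 := 17 | P0:I, P1:I, P2:M(17), P3:I | bus: BusRdX,Flush
[8] P1: load  L2 | P0:I, P1:S(17), P2:O(17), P3:I | bus: BusRd
[9] P1: store L4 := 4 | P0:I, P1:M(4), P2:I, P3:I | bus: BusRdX,Flush
[10] P3: load  L2 | P0:I, P1:S(17), P2:O(17), P3:S(17) | bus: BusRd
[11] P0: load  L0 | P0:S(10), P1:I, P2:I, P3:S(10) | bus: BusRd
[12] P3: load  L5 | P0:I, P1:I, P2:I, P3:E(40) | bus: BusRd
[13] P1: store L1 := 13 | P0:I, P1:M(13), P2:I, P3:I | bus: BusRdX
[14] P1: load  L2 | P0:I, P1:S(17), P2:O(17), P3:S(17) | bus: none
[15] P3: load  L2 | P0:I, P1:S(17), P2:O(17), P3:S(17) | bus: none
[16] P3: store L5 := 81 | P0:I, P1:I, P2:I, P3:M(81) | bus: none
[17] P2: store L2 := 47 | P0:I, P1:I, P2:M(47), P3:I | bus: BusUpgr
[18] P0: store L2 := 55 | P0:M(55), P1:I, P2:I, P3:I | bus: BusRdX,Flush
[19] P3: load  L1 | P0:I, P1:O(13), P2:I, P3:S(13) | bus: BusRd
[20] P2: load  L1 | P0:I, P1:O(13), P2:S(13), P3:S(13) | bus: BusRd
[21] P3: store L4 := 29 | P0:I, P1:I, P2:I, P3:M(29) | bus: BusRdX,Flush
[22] P2: store L3 := 55 | P0:I, P1:I, P2:M(55), P3:I | bus: BusRdX,Flush
[23] P1: load  L5 | P0:I, P1:S(81), P2:I, P3:O(81) | bus: BusRd
[24] P1: store L0 := 41 | P0:I, P1:M(41), P2:I, P3:I | bus: BusRdX
[25] P1: load  L2 | P0:O(55), P1:S(55), P2:I, P3:I | bus: BusRd

state = I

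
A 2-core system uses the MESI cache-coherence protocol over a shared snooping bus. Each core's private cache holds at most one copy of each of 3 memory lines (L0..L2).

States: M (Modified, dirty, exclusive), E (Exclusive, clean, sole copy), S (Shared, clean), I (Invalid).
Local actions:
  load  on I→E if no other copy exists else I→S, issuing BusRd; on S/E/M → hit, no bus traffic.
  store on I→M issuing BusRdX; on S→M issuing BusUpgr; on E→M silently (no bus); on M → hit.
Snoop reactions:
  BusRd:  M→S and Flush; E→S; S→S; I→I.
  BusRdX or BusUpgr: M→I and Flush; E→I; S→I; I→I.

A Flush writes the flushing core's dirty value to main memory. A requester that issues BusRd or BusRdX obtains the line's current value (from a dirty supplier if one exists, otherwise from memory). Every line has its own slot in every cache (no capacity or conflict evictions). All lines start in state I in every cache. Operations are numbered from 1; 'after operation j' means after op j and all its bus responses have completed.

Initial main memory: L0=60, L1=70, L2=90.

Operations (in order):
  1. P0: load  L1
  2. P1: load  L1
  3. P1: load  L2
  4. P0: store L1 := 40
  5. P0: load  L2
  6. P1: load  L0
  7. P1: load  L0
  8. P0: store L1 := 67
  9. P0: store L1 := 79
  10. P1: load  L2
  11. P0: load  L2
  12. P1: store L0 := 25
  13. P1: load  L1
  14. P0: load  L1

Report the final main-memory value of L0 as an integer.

memory[L0] = 60

1. P0: load  L1  bus=[BusRd]  L1: P0=E P1=I  mem[L1]=70
2. P1: load  L1  bus=[BusRd]  L1: P0=S P1=S  mem[L1]=70
3. P1: load  L2  bus=[BusRd]  L2: P0=I P1=E  mem[L2]=90
4. P0: store L1 := 40  bus=[BusUpgr]  L1: P0=M P1=I  mem[L1]=70
5. P0: load  L2  bus=[BusRd]  L2: P0=S P1=S  mem[L2]=90
6. P1: load  L0  bus=[BusRd]  L0: P0=I P1=E  mem[L0]=60
7. P1: load  L0  bus=[-]  L0: P0=I P1=E  mem[L0]=60
8. P0: store L1 := 67  bus=[-]  L1: P0=M P1=I  mem[L1]=70
9. P0: store L1 := 79  bus=[-]  L1: P0=M P1=I  mem[L1]=70
10. P1: load  L2  bus=[-]  L2: P0=S P1=S  mem[L2]=90
11. P0: load  L2  bus=[-]  L2: P0=S P1=S  mem[L2]=90
12. P1: store L0 := 25  bus=[-]  L0: P0=I P1=M  mem[L0]=60
13. P1: load  L1  bus=[BusRd,Flush]  L1: P0=S P1=S  mem[L1]=79
14. P0: load  L1  bus=[-]  L1: P0=S P1=S  mem[L1]=79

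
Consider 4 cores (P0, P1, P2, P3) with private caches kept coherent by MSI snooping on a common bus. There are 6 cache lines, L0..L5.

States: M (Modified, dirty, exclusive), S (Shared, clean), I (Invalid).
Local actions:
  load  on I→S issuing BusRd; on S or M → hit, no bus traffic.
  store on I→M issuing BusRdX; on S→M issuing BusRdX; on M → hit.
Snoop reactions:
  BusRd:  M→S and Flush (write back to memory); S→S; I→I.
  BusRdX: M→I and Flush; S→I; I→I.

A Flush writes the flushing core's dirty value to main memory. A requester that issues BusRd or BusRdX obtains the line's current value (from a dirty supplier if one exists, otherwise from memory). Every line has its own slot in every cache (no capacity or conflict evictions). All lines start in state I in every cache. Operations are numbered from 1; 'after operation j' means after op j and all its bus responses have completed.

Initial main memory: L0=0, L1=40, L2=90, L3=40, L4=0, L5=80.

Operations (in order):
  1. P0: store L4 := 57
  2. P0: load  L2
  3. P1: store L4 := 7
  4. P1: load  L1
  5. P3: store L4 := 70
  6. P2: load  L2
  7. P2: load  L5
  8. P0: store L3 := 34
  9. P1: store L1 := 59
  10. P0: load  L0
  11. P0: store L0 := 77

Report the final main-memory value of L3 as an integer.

  op1 P0: store L4 := 57 → M/I/I/I on L4; bus BusRdX; mem=0
  op2 P0: load  L2 → S/I/I/I on L2; bus BusRd; mem=90
  op3 P1: store L4 := 7 → I/M/I/I on L4; bus BusRdX Flush; mem=57
  op4 P1: load  L1 → I/S/I/I on L1; bus BusRd; mem=40
  op5 P3: store L4 := 70 → I/I/I/M on L4; bus BusRdX Flush; mem=7
  op6 P2: load  L2 → S/I/S/I on L2; bus BusRd; mem=90
  op7 P2: load  L5 → I/I/S/I on L5; bus BusRd; mem=80
  op8 P0: store L3 := 34 → M/I/I/I on L3; bus BusRdX; mem=40
  op9 P1: store L1 := 59 → I/M/I/I on L1; bus BusRdX; mem=40
  op10 P0: load  L0 → S/I/I/I on L0; bus BusRd; mem=0
  op11 P0: store L0 := 77 → M/I/I/I on L0; bus BusRdX; mem=0

memory[L3] = 40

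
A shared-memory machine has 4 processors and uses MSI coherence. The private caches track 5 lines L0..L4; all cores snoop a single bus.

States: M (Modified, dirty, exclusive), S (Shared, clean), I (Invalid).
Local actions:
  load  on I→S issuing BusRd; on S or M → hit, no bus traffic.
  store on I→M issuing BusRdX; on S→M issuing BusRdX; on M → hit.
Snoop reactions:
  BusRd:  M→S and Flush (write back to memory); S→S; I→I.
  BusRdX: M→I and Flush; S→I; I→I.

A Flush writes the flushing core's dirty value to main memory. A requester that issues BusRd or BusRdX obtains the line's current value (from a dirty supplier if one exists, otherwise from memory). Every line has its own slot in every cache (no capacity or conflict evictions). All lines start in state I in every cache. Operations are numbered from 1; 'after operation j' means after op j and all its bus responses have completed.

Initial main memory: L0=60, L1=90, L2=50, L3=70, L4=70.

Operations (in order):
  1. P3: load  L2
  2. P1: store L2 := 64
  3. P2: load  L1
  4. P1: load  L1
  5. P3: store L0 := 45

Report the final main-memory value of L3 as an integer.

[1] P3: load  L2 | P0:I, P1:I, P2:I, P3:S(50) | bus: BusRd
[2] P1: store L2 := 64 | P0:I, P1:M(64), P2:I, P3:I | bus: BusRdX
[3] P2: load  L1 | P0:I, P1:I, P2:S(90), P3:I | bus: BusRd
[4] P1: load  L1 | P0:I, P1:S(90), P2:S(90), P3:I | bus: BusRd
[5] P3: store L0 := 45 | P0:I, P1:I, P2:I, P3:M(45) | bus: BusRdX

memory[L3] = 70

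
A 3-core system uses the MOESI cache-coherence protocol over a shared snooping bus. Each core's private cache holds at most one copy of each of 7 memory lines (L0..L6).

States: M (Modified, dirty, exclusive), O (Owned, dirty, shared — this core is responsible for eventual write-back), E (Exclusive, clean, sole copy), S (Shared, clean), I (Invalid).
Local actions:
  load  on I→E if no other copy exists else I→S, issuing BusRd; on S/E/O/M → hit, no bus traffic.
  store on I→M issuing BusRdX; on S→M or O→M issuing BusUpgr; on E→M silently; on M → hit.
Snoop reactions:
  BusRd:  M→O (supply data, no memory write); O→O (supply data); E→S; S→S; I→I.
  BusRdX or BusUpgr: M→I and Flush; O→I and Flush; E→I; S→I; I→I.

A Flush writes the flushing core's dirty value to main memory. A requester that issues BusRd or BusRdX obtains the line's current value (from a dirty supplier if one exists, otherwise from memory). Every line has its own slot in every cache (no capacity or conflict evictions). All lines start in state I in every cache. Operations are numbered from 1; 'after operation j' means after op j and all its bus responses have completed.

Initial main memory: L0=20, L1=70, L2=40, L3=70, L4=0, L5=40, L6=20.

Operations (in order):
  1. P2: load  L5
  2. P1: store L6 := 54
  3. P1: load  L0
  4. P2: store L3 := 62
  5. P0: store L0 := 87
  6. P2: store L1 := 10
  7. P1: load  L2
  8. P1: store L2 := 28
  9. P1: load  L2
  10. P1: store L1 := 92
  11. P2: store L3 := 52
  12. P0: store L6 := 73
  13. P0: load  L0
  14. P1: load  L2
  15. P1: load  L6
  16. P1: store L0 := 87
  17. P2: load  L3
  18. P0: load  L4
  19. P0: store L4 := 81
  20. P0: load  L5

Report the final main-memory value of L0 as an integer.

  op1 P2: load  L5 → I/I/E on L5; bus BusRd; mem=40
  op2 P1: store L6 := 54 → I/M/I on L6; bus BusRdX; mem=20
  op3 P1: load  L0 → I/E/I on L0; bus BusRd; mem=20
  op4 P2: store L3 := 62 → I/I/M on L3; bus BusRdX; mem=70
  op5 P0: store L0 := 87 → M/I/I on L0; bus BusRdX; mem=20
  op6 P2: store L1 := 10 → I/I/M on L1; bus BusRdX; mem=70
  op7 P1: load  L2 → I/E/I on L2; bus BusRd; mem=40
  op8 P1: store L2 := 28 → I/M/I on L2; bus (none); mem=40
  op9 P1: load  L2 → I/M/I on L2; bus (none); mem=40
  op10 P1: store L1 := 92 → I/M/I on L1; bus BusRdX Flush; mem=10
  op11 P2: store L3 := 52 → I/I/M on L3; bus (none); mem=70
  op12 P0: store L6 := 73 → M/I/I on L6; bus BusRdX Flush; mem=54
  op13 P0: load  L0 → M/I/I on L0; bus (none); mem=20
  op14 P1: load  L2 → I/M/I on L2; bus (none); mem=40
  op15 P1: load  L6 → O/S/I on L6; bus BusRd; mem=54
  op16 P1: store L0 := 87 → I/M/I on L0; bus BusRdX Flush; mem=87
  op17 P2: load  L3 → I/I/M on L3; bus (none); mem=70
  op18 P0: load  L4 → E/I/I on L4; bus BusRd; mem=0
  op19 P0: store L4 := 81 → M/I/I on L4; bus (none); mem=0
  op20 P0: load  L5 → S/I/S on L5; bus BusRd; mem=40

memory[L0] = 87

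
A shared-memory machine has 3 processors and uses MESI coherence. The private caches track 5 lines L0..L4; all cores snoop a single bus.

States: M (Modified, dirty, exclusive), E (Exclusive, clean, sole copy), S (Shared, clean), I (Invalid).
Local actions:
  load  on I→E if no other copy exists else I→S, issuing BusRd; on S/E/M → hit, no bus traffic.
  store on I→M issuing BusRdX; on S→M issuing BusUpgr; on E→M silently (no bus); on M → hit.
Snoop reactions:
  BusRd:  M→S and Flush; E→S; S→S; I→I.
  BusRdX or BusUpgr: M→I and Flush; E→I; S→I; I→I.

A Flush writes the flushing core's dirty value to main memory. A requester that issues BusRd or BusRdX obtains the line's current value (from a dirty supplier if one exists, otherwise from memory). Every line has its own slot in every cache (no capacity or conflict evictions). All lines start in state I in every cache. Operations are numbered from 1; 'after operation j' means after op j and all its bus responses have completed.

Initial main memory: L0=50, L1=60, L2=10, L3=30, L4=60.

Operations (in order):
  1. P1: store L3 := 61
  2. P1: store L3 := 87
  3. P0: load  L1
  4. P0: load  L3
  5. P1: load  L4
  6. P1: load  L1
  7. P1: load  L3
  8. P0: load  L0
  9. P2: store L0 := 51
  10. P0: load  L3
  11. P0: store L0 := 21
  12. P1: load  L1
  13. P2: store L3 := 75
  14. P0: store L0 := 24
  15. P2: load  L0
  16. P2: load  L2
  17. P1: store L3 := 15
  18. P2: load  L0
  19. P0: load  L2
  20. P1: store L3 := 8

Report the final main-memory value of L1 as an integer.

[1] P1: store L3 := 61 | P0:I, P1:M(61), P2:I | bus: BusRdX
[2] P1: store L3 := 87 | P0:I, P1:M(87), P2:I | bus: none
[3] P0: load  L1 | P0:E(60), P1:I, P2:I | bus: BusRd
[4] P0: load  L3 | P0:S(87), P1:S(87), P2:I | bus: BusRd,Flush
[5] P1: load  L4 | P0:I, P1:E(60), P2:I | bus: BusRd
[6] P1: load  L1 | P0:S(60), P1:S(60), P2:I | bus: BusRd
[7] P1: load  L3 | P0:S(87), P1:S(87), P2:I | bus: none
[8] P0: load  L0 | P0:E(50), P1:I, P2:I | bus: BusRd
[9] P2: store L0 := 51 | P0:I, P1:I, P2:M(51) | bus: BusRdX
[10] P0: load  L3 | P0:S(87), P1:S(87), P2:I | bus: none
[11] P0: store L0 := 21 | P0:M(21), P1:I, P2:I | bus: BusRdX,Flush
[12] P1: load  L1 | P0:S(60), P1:S(60), P2:I | bus: none
[13] P2: store L3 := 75 | P0:I, P1:I, P2:M(75) | bus: BusRdX
[14] P0: store L0 := 24 | P0:M(24), P1:I, P2:I | bus: none
[15] P2: load  L0 | P0:S(24), P1:I, P2:S(24) | bus: BusRd,Flush
[16] P2: load  L2 | P0:I, P1:I, P2:E(10) | bus: BusRd
[17] P1: store L3 := 15 | P0:I, P1:M(15), P2:I | bus: BusRdX,Flush
[18] P2: load  L0 | P0:S(24), P1:I, P2:S(24) | bus: none
[19] P0: load  L2 | P0:S(10), P1:I, P2:S(10) | bus: BusRd
[20] P1: store L3 := 8 | P0:I, P1:M(8), P2:I | bus: none

memory[L1] = 60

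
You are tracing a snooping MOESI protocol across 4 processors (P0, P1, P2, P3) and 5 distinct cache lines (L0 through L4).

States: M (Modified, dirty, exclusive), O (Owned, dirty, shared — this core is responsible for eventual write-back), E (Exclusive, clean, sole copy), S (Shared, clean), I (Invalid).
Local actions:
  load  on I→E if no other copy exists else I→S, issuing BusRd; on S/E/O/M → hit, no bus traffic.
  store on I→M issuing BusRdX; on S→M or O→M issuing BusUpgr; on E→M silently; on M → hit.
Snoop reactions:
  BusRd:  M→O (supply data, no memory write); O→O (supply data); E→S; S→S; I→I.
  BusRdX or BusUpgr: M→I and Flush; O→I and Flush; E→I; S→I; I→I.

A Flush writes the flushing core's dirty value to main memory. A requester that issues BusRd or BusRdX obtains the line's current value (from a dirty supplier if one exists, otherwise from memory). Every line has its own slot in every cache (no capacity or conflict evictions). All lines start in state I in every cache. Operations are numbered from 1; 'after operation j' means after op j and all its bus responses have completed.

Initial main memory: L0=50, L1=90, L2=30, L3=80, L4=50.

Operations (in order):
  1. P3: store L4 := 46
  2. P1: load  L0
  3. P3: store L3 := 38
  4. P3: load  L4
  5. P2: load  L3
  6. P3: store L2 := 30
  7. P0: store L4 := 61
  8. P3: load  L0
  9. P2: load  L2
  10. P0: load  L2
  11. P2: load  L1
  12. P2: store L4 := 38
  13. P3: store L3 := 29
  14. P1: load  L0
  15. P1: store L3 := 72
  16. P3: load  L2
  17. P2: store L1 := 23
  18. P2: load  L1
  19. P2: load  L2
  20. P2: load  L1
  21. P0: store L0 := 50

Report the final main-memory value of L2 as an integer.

memory[L2] = 30

step 1: P3: store L4 := 46  ⟶  IIIM  (L4)  txn=BusRdX  M[L4]=50
step 2: P1: load  L0  ⟶  IEII  (L0)  txn=BusRd  M[L0]=50
step 3: P3: store L3 := 38  ⟶  IIIM  (L3)  txn=BusRdX  M[L3]=80
step 4: P3: load  L4  ⟶  IIIM  (L4)  txn=∅  M[L4]=50
step 5: P2: load  L3  ⟶  IISO  (L3)  txn=BusRd  M[L3]=80
step 6: P3: store L2 := 30  ⟶  IIIM  (L2)  txn=BusRdX  M[L2]=30
step 7: P0: store L4 := 61  ⟶  MIII  (L4)  txn=BusRdX+Flush  M[L4]=46
step 8: P3: load  L0  ⟶  ISIS  (L0)  txn=BusRd  M[L0]=50
step 9: P2: load  L2  ⟶  IISO  (L2)  txn=BusRd  M[L2]=30
step 10: P0: load  L2  ⟶  SISO  (L2)  txn=BusRd  M[L2]=30
step 11: P2: load  L1  ⟶  IIEI  (L1)  txn=BusRd  M[L1]=90
step 12: P2: store L4 := 38  ⟶  IIMI  (L4)  txn=BusRdX+Flush  M[L4]=61
step 13: P3: store L3 := 29  ⟶  IIIM  (L3)  txn=BusUpgr  M[L3]=80
step 14: P1: load  L0  ⟶  ISIS  (L0)  txn=∅  M[L0]=50
step 15: P1: store L3 := 72  ⟶  IMII  (L3)  txn=BusRdX+Flush  M[L3]=29
step 16: P3: load  L2  ⟶  SISO  (L2)  txn=∅  M[L2]=30
step 17: P2: store L1 := 23  ⟶  IIMI  (L1)  txn=∅  M[L1]=90
step 18: P2: load  L1  ⟶  IIMI  (L1)  txn=∅  M[L1]=90
step 19: P2: load  L2  ⟶  SISO  (L2)  txn=∅  M[L2]=30
step 20: P2: load  L1  ⟶  IIMI  (L1)  txn=∅  M[L1]=90
step 21: P0: store L0 := 50  ⟶  MIII  (L0)  txn=BusRdX  M[L0]=50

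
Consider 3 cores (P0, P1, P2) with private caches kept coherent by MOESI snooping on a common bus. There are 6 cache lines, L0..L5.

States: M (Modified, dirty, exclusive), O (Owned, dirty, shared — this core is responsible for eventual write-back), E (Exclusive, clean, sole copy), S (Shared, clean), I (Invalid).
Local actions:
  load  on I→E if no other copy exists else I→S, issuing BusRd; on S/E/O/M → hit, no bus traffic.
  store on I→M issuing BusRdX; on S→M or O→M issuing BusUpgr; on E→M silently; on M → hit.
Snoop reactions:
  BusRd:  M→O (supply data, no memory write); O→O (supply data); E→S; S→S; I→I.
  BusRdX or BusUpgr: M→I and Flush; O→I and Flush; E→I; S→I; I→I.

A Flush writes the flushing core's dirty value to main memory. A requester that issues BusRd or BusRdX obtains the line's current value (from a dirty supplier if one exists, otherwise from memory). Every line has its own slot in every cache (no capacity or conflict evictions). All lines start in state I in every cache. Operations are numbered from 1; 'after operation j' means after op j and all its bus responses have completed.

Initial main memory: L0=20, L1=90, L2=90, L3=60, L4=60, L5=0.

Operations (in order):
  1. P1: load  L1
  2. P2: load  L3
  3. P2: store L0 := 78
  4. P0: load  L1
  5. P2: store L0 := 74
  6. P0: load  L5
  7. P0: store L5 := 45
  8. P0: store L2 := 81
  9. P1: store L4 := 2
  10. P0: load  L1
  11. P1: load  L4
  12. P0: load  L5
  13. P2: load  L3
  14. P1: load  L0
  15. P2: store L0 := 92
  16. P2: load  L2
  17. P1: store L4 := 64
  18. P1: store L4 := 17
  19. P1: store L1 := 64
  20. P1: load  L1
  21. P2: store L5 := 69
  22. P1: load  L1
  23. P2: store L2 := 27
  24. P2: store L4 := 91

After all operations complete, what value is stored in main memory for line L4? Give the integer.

step 1: P1: load  L1  ⟶  IEI  (L1)  txn=BusRd  M[L1]=90
step 2: P2: load  L3  ⟶  IIE  (L3)  txn=BusRd  M[L3]=60
step 3: P2: store L0 := 78  ⟶  IIM  (L0)  txn=BusRdX  M[L0]=20
step 4: P0: load  L1  ⟶  SSI  (L1)  txn=BusRd  M[L1]=90
step 5: P2: store L0 := 74  ⟶  IIM  (L0)  txn=∅  M[L0]=20
step 6: P0: load  L5  ⟶  EII  (L5)  txn=BusRd  M[L5]=0
step 7: P0: store L5 := 45  ⟶  MII  (L5)  txn=∅  M[L5]=0
step 8: P0: store L2 := 81  ⟶  MII  (L2)  txn=BusRdX  M[L2]=90
step 9: P1: store L4 := 2  ⟶  IMI  (L4)  txn=BusRdX  M[L4]=60
step 10: P0: load  L1  ⟶  SSI  (L1)  txn=∅  M[L1]=90
step 11: P1: load  L4  ⟶  IMI  (L4)  txn=∅  M[L4]=60
step 12: P0: load  L5  ⟶  MII  (L5)  txn=∅  M[L5]=0
step 13: P2: load  L3  ⟶  IIE  (L3)  txn=∅  M[L3]=60
step 14: P1: load  L0  ⟶  ISO  (L0)  txn=BusRd  M[L0]=20
step 15: P2: store L0 := 92  ⟶  IIM  (L0)  txn=BusUpgr  M[L0]=20
step 16: P2: load  L2  ⟶  OIS  (L2)  txn=BusRd  M[L2]=90
step 17: P1: store L4 := 64  ⟶  IMI  (L4)  txn=∅  M[L4]=60
step 18: P1: store L4 := 17  ⟶  IMI  (L4)  txn=∅  M[L4]=60
step 19: P1: store L1 := 64  ⟶  IMI  (L1)  txn=BusUpgr  M[L1]=90
step 20: P1: load  L1  ⟶  IMI  (L1)  txn=∅  M[L1]=90
step 21: P2: store L5 := 69  ⟶  IIM  (L5)  txn=BusRdX+Flush  M[L5]=45
step 22: P1: load  L1  ⟶  IMI  (L1)  txn=∅  M[L1]=90
step 23: P2: store L2 := 27  ⟶  IIM  (L2)  txn=BusUpgr+Flush  M[L2]=81
step 24: P2: store L4 := 91  ⟶  IIM  (L4)  txn=BusRdX+Flush  M[L4]=17

memory[L4] = 17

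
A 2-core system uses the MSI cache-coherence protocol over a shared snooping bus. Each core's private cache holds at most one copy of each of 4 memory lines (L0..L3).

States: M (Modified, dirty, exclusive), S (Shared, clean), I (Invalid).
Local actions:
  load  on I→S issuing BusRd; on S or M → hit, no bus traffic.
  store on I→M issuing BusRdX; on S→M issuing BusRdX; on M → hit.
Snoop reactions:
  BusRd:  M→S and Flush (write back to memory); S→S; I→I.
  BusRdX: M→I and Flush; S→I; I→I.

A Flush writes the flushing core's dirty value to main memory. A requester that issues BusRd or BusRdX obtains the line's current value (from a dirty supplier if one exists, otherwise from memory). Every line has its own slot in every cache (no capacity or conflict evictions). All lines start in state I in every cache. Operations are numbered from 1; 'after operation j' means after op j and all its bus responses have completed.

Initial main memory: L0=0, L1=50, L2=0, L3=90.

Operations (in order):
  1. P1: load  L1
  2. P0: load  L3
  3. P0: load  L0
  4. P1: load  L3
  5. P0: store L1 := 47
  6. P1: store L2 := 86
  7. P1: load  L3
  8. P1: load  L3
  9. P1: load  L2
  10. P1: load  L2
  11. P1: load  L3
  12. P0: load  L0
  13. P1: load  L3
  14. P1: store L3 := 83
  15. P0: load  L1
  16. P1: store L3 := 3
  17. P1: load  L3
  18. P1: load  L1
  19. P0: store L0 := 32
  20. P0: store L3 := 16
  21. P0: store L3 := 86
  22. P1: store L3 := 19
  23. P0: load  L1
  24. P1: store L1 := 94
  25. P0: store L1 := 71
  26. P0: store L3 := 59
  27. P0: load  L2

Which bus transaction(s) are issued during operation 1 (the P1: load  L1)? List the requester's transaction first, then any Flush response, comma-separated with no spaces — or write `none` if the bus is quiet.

1. P1: load  L1  bus=[BusRd]  L1: P0=I P1=S  mem[L1]=50
2. P0: load  L3  bus=[BusRd]  L3: P0=S P1=I  mem[L3]=90
3. P0: load  L0  bus=[BusRd]  L0: P0=S P1=I  mem[L0]=0
4. P1: load  L3  bus=[BusRd]  L3: P0=S P1=S  mem[L3]=90
5. P0: store L1 := 47  bus=[BusRdX]  L1: P0=M P1=I  mem[L1]=50
6. P1: store L2 := 86  bus=[BusRdX]  L2: P0=I P1=M  mem[L2]=0
7. P1: load  L3  bus=[-]  L3: P0=S P1=S  mem[L3]=90
8. P1: load  L3  bus=[-]  L3: P0=S P1=S  mem[L3]=90
9. P1: load  L2  bus=[-]  L2: P0=I P1=M  mem[L2]=0
10. P1: load  L2  bus=[-]  L2: P0=I P1=M  mem[L2]=0
11. P1: load  L3  bus=[-]  L3: P0=S P1=S  mem[L3]=90
12. P0: load  L0  bus=[-]  L0: P0=S P1=I  mem[L0]=0
13. P1: load  L3  bus=[-]  L3: P0=S P1=S  mem[L3]=90
14. P1: store L3 := 83  bus=[BusRdX]  L3: P0=I P1=M  mem[L3]=90
15. P0: load  L1  bus=[-]  L1: P0=M P1=I  mem[L1]=50
16. P1: store L3 := 3  bus=[-]  L3: P0=I P1=M  mem[L3]=90
17. P1: load  L3  bus=[-]  L3: P0=I P1=M  mem[L3]=90
18. P1: load  L1  bus=[BusRd,Flush]  L1: P0=S P1=S  mem[L1]=47
19. P0: store L0 := 32  bus=[BusRdX]  L0: P0=M P1=I  mem[L0]=0
20. P0: store L3 := 16  bus=[BusRdX,Flush]  L3: P0=M P1=I  mem[L3]=3
21. P0: store L3 := 86  bus=[-]  L3: P0=M P1=I  mem[L3]=3
22. P1: store L3 := 19  bus=[BusRdX,Flush]  L3: P0=I P1=M  mem[L3]=86
23. P0: load  L1  bus=[-]  L1: P0=S P1=S  mem[L1]=47
24. P1: store L1 := 94  bus=[BusRdX]  L1: P0=I P1=M  mem[L1]=47
25. P0: store L1 := 71  bus=[BusRdX,Flush]  L1: P0=M P1=I  mem[L1]=94
26. P0: store L3 := 59  bus=[BusRdX,Flush]  L3: P0=M P1=I  mem[L3]=19
27. P0: load  L2  bus=[BusRd,Flush]  L2: P0=S P1=S  mem[L2]=86

bus = BusRd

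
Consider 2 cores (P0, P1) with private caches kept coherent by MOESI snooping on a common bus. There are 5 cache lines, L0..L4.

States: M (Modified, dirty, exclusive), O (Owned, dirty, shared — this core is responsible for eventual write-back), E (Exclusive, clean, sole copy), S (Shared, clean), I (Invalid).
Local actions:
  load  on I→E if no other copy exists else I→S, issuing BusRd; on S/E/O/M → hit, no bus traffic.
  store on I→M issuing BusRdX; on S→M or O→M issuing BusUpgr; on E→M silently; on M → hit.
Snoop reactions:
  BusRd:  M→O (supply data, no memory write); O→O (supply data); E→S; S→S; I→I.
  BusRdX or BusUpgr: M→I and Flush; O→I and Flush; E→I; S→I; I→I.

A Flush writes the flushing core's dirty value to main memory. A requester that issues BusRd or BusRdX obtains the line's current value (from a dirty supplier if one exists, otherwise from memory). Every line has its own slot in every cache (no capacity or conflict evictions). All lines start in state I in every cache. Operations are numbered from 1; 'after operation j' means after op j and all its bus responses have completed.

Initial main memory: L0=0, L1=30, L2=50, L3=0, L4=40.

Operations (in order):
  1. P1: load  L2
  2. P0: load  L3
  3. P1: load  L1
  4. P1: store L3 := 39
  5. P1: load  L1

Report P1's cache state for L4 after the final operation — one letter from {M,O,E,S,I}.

[1] P1: load  L2 | P0:I, P1:E(50) | bus: BusRd
[2] P0: load  L3 | P0:E(0), P1:I | bus: BusRd
[3] P1: load  L1 | P0:I, P1:E(30) | bus: BusRd
[4] P1: store L3 := 39 | P0:I, P1:M(39) | bus: BusRdX
[5] P1: load  L1 | P0:I, P1:E(30) | bus: none

state = I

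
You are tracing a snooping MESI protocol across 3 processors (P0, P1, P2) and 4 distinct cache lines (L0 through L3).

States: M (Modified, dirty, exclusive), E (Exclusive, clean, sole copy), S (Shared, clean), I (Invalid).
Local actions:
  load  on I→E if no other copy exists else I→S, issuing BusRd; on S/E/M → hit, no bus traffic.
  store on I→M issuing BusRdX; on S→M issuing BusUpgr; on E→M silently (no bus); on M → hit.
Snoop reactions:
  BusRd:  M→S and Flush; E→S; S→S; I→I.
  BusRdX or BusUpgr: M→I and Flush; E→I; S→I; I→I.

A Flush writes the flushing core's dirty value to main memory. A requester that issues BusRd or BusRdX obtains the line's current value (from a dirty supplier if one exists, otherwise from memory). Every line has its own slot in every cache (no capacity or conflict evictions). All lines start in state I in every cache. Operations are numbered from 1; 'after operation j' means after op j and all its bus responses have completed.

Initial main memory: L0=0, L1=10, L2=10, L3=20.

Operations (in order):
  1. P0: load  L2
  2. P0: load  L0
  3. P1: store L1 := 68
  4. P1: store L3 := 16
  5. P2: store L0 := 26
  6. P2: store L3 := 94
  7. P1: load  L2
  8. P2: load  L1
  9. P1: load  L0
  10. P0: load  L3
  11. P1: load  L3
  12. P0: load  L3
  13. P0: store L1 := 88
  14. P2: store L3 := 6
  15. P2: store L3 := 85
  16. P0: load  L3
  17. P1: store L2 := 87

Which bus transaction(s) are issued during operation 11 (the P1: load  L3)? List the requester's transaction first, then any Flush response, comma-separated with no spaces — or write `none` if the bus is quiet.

bus = BusRd

step 1: P0: load  L2  ⟶  EII  (L2)  txn=BusRd  M[L2]=10
step 2: P0: load  L0  ⟶  EII  (L0)  txn=BusRd  M[L0]=0
step 3: P1: store L1 := 68  ⟶  IMI  (L1)  txn=BusRdX  M[L1]=10
step 4: P1: store L3 := 16  ⟶  IMI  (L3)  txn=BusRdX  M[L3]=20
step 5: P2: store L0 := 26  ⟶  IIM  (L0)  txn=BusRdX  M[L0]=0
step 6: P2: store L3 := 94  ⟶  IIM  (L3)  txn=BusRdX+Flush  M[L3]=16
step 7: P1: load  L2  ⟶  SSI  (L2)  txn=BusRd  M[L2]=10
step 8: P2: load  L1  ⟶  ISS  (L1)  txn=BusRd+Flush  M[L1]=68
step 9: P1: load  L0  ⟶  ISS  (L0)  txn=BusRd+Flush  M[L0]=26
step 10: P0: load  L3  ⟶  SIS  (L3)  txn=BusRd+Flush  M[L3]=94
step 11: P1: load  L3  ⟶  SSS  (L3)  txn=BusRd  M[L3]=94
step 12: P0: load  L3  ⟶  SSS  (L3)  txn=∅  M[L3]=94
step 13: P0: store L1 := 88  ⟶  MII  (L1)  txn=BusRdX  M[L1]=68
step 14: P2: store L3 := 6  ⟶  IIM  (L3)  txn=BusUpgr  M[L3]=94
step 15: P2: store L3 := 85  ⟶  IIM  (L3)  txn=∅  M[L3]=94
step 16: P0: load  L3  ⟶  SIS  (L3)  txn=BusRd+Flush  M[L3]=85
step 17: P1: store L2 := 87  ⟶  IMI  (L2)  txn=BusUpgr  M[L2]=10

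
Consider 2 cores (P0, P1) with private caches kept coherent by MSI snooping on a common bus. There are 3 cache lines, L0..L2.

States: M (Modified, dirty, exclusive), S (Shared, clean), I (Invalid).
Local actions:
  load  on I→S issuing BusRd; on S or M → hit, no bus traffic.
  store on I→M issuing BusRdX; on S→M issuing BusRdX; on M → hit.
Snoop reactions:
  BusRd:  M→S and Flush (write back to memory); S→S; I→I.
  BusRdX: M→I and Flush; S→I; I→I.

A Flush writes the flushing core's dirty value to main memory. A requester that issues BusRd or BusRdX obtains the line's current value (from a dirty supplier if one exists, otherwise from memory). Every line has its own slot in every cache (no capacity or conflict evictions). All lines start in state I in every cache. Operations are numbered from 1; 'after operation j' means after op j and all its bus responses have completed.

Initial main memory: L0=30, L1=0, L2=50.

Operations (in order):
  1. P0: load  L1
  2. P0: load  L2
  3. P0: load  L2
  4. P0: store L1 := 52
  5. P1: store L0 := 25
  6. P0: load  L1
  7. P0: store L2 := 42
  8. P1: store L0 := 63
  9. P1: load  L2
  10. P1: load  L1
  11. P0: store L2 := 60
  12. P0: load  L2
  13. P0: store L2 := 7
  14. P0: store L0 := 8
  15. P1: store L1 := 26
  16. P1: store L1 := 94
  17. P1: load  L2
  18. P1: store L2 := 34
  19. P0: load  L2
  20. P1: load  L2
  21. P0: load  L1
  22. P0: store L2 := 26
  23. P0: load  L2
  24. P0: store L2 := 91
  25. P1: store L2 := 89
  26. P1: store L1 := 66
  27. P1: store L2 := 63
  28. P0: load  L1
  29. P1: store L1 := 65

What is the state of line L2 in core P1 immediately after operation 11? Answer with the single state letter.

state = I

step 1: P0: load  L1  ⟶  SI  (L1)  txn=BusRd  M[L1]=0
step 2: P0: load  L2  ⟶  SI  (L2)  txn=BusRd  M[L2]=50
step 3: P0: load  L2  ⟶  SI  (L2)  txn=∅  M[L2]=50
step 4: P0: store L1 := 52  ⟶  MI  (L1)  txn=BusRdX  M[L1]=0
step 5: P1: store L0 := 25  ⟶  IM  (L0)  txn=BusRdX  M[L0]=30
step 6: P0: load  L1  ⟶  MI  (L1)  txn=∅  M[L1]=0
step 7: P0: store L2 := 42  ⟶  MI  (L2)  txn=BusRdX  M[L2]=50
step 8: P1: store L0 := 63  ⟶  IM  (L0)  txn=∅  M[L0]=30
step 9: P1: load  L2  ⟶  SS  (L2)  txn=BusRd+Flush  M[L2]=42
step 10: P1: load  L1  ⟶  SS  (L1)  txn=BusRd+Flush  M[L1]=52
step 11: P0: store L2 := 60  ⟶  MI  (L2)  txn=BusRdX  M[L2]=42
step 12: P0: load  L2  ⟶  MI  (L2)  txn=∅  M[L2]=42
step 13: P0: store L2 := 7  ⟶  MI  (L2)  txn=∅  M[L2]=42
step 14: P0: store L0 := 8  ⟶  MI  (L0)  txn=BusRdX+Flush  M[L0]=63
step 15: P1: store L1 := 26  ⟶  IM  (L1)  txn=BusRdX  M[L1]=52
step 16: P1: store L1 := 94  ⟶  IM  (L1)  txn=∅  M[L1]=52
step 17: P1: load  L2  ⟶  SS  (L2)  txn=BusRd+Flush  M[L2]=7
step 18: P1: store L2 := 34  ⟶  IM  (L2)  txn=BusRdX  M[L2]=7
step 19: P0: load  L2  ⟶  SS  (L2)  txn=BusRd+Flush  M[L2]=34
step 20: P1: load  L2  ⟶  SS  (L2)  txn=∅  M[L2]=34
step 21: P0: load  L1  ⟶  SS  (L1)  txn=BusRd+Flush  M[L1]=94
step 22: P0: store L2 := 26  ⟶  MI  (L2)  txn=BusRdX  M[L2]=34
step 23: P0: load  L2  ⟶  MI  (L2)  txn=∅  M[L2]=34
step 24: P0: store L2 := 91  ⟶  MI  (L2)  txn=∅  M[L2]=34
step 25: P1: store L2 := 89  ⟶  IM  (L2)  txn=BusRdX+Flush  M[L2]=91
step 26: P1: store L1 := 66  ⟶  IM  (L1)  txn=BusRdX  M[L1]=94
step 27: P1: store L2 := 63  ⟶  IM  (L2)  txn=∅  M[L2]=91
step 28: P0: load  L1  ⟶  SS  (L1)  txn=BusRd+Flush  M[L1]=66
step 29: P1: store L1 := 65  ⟶  IM  (L1)  txn=BusRdX  M[L1]=66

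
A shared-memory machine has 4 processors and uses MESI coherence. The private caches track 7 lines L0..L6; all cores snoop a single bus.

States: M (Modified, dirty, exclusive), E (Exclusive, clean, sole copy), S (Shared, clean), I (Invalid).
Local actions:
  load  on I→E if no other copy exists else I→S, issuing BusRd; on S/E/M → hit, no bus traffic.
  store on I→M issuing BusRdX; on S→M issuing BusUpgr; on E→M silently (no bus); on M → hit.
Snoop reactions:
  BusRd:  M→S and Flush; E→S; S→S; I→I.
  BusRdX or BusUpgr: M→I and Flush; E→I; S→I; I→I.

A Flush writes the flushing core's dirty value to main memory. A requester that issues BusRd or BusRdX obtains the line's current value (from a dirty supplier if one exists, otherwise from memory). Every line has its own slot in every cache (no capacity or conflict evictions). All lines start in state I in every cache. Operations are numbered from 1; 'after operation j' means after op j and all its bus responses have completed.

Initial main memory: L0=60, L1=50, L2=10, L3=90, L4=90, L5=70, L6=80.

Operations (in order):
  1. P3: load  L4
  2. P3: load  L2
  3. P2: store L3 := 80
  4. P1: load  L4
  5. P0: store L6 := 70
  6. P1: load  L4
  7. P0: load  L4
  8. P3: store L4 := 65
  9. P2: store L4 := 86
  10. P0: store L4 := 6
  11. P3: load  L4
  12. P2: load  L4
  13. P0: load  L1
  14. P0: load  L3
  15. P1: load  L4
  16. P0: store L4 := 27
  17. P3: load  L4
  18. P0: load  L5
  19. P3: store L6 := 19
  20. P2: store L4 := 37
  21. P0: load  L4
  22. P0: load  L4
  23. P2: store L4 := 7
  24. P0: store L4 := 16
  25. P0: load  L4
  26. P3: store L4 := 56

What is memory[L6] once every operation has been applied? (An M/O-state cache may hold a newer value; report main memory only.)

memory[L6] = 70

step 1: P3: load  L4  ⟶  IIIE  (L4)  txn=BusRd  M[L4]=90
step 2: P3: load  L2  ⟶  IIIE  (L2)  txn=BusRd  M[L2]=10
step 3: P2: store L3 := 80  ⟶  IIMI  (L3)  txn=BusRdX  M[L3]=90
step 4: P1: load  L4  ⟶  ISIS  (L4)  txn=BusRd  M[L4]=90
step 5: P0: store L6 := 70  ⟶  MIII  (L6)  txn=BusRdX  M[L6]=80
step 6: P1: load  L4  ⟶  ISIS  (L4)  txn=∅  M[L4]=90
step 7: P0: load  L4  ⟶  SSIS  (L4)  txn=BusRd  M[L4]=90
step 8: P3: store L4 := 65  ⟶  IIIM  (L4)  txn=BusUpgr  M[L4]=90
step 9: P2: store L4 := 86  ⟶  IIMI  (L4)  txn=BusRdX+Flush  M[L4]=65
step 10: P0: store L4 := 6  ⟶  MIII  (L4)  txn=BusRdX+Flush  M[L4]=86
step 11: P3: load  L4  ⟶  SIIS  (L4)  txn=BusRd+Flush  M[L4]=6
step 12: P2: load  L4  ⟶  SISS  (L4)  txn=BusRd  M[L4]=6
step 13: P0: load  L1  ⟶  EIII  (L1)  txn=BusRd  M[L1]=50
step 14: P0: load  L3  ⟶  SISI  (L3)  txn=BusRd+Flush  M[L3]=80
step 15: P1: load  L4  ⟶  SSSS  (L4)  txn=BusRd  M[L4]=6
step 16: P0: store L4 := 27  ⟶  MIII  (L4)  txn=BusUpgr  M[L4]=6
step 17: P3: load  L4  ⟶  SIIS  (L4)  txn=BusRd+Flush  M[L4]=27
step 18: P0: load  L5  ⟶  EIII  (L5)  txn=BusRd  M[L5]=70
step 19: P3: store L6 := 19  ⟶  IIIM  (L6)  txn=BusRdX+Flush  M[L6]=70
step 20: P2: store L4 := 37  ⟶  IIMI  (L4)  txn=BusRdX  M[L4]=27
step 21: P0: load  L4  ⟶  SISI  (L4)  txn=BusRd+Flush  M[L4]=37
step 22: P0: load  L4  ⟶  SISI  (L4)  txn=∅  M[L4]=37
step 23: P2: store L4 := 7  ⟶  IIMI  (L4)  txn=BusUpgr  M[L4]=37
step 24: P0: store L4 := 16  ⟶  MIII  (L4)  txn=BusRdX+Flush  M[L4]=7
step 25: P0: load  L4  ⟶  MIII  (L4)  txn=∅  M[L4]=7
step 26: P3: store L4 := 56  ⟶  IIIM  (L4)  txn=BusRdX+Flush  M[L4]=16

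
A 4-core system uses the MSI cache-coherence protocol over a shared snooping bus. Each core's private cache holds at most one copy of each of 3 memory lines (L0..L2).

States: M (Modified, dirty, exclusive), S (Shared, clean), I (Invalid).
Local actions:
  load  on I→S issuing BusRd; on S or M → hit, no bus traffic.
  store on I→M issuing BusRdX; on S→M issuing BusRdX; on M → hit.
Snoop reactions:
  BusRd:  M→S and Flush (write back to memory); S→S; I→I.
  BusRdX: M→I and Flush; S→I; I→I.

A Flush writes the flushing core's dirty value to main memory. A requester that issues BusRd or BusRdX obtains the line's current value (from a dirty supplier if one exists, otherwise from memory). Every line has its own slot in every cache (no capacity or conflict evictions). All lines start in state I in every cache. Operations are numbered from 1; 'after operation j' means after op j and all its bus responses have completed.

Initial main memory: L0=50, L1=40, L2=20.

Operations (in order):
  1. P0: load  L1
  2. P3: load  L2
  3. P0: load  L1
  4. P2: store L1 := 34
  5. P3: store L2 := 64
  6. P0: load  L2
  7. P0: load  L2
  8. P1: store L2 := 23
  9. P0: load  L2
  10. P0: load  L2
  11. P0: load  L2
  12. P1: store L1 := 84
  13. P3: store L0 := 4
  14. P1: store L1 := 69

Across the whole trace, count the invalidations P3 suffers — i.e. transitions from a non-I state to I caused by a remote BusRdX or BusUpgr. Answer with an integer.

[1] P0: load  L1 | P0:S(40), P1:I, P2:I, P3:I | bus: BusRd
[2] P3: load  L2 | P0:I, P1:I, P2:I, P3:S(20) | bus: BusRd
[3] P0: load  L1 | P0:S(40), P1:I, P2:I, P3:I | bus: none
[4] P2: store L1 := 34 | P0:I, P1:I, P2:M(34), P3:I | bus: BusRdX
[5] P3: store L2 := 64 | P0:I, P1:I, P2:I, P3:M(64) | bus: BusRdX
[6] P0: load  L2 | P0:S(64), P1:I, P2:I, P3:S(64) | bus: BusRd,Flush
[7] P0: load  L2 | P0:S(64), P1:I, P2:I, P3:S(64) | bus: none
[8] P1: store L2 := 23 | P0:I, P1:M(23), P2:I, P3:I | bus: BusRdX
[9] P0: load  L2 | P0:S(23), P1:S(23), P2:I, P3:I | bus: BusRd,Flush
[10] P0: load  L2 | P0:S(23), P1:S(23), P2:I, P3:I | bus: none
[11] P0: load  L2 | P0:S(23), P1:S(23), P2:I, P3:I | bus: none
[12] P1: store L1 := 84 | P0:I, P1:M(84), P2:I, P3:I | bus: BusRdX,Flush
[13] P3: store L0 := 4 | P0:I, P1:I, P2:I, P3:M(4) | bus: BusRdX
[14] P1: store L1 := 69 | P0:I, P1:M(69), P2:I, P3:I | bus: none

invalidations = 1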